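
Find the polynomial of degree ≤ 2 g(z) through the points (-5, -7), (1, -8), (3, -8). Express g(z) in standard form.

L_0(z) = (z - 1)(z - 3) / [48] = (1/48)z^2 - (1/12)z + 1/16
L_1(z) = (z + 5)(z - 3) / [-12] = -(1/12)z^2 - (1/6)z + 5/4
L_2(z) = (z + 5)(z - 1) / [16] = (1/16)z^2 + (1/4)z - 5/16
g(z) = (-7)·L_0 + (-8)·L_1 + (-8)·L_2
  (-7)·L_0(z) = -(7/48)z^2 + (7/12)z - 7/16
  (-8)·L_1(z) = (2/3)z^2 + (4/3)z - 10
  (-8)·L_2(z) = -(1/2)z^2 - 2z + 5/2
Adding term by term: (1/48)z^2 - (1/12)z - 127/16

g(z) = (1/48)z^2 - (1/12)z - 127/16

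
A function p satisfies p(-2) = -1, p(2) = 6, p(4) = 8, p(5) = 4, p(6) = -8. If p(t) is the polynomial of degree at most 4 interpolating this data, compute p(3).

L_0(3) = (1)·(-1)·(-2)·(-3)/[(-4)·(-6)·(-7)·(-8)] = -1/224
L_1(3) = (5)·(-1)·(-2)·(-3)/[(4)·(-2)·(-3)·(-4)] = 5/16
L_2(3) = (5)·(1)·(-2)·(-3)/[(6)·(2)·(-1)·(-2)] = 5/4
L_3(3) = (5)·(1)·(-1)·(-3)/[(7)·(3)·(1)·(-1)] = -5/7
L_4(3) = (5)·(1)·(-1)·(-2)/[(8)·(4)·(2)·(1)] = 5/32
Sum: (-1)·(-1/224) + 6·(5/16) + 8·(5/4) + 4·(-5/7) + (-8)·(5/32) = 1741/224

1741/224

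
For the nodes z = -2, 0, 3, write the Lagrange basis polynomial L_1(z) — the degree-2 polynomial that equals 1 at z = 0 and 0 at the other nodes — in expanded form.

L_1(z) = (z + 2)(z - 3) / [(2)·(-3)]
       = (z^2 - z - 6) / (-6)

L_1(z) = -(1/6)z^2 + (1/6)z + 1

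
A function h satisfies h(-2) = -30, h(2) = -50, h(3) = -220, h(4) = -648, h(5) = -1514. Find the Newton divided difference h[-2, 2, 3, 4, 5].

-2

h[-2,2] = (-50 - (-30)) / (2 - (-2)) = -5
h[2,3] = (-220 - (-50)) / (3 - 2) = -170
h[3,4] = (-648 - (-220)) / (4 - 3) = -428
h[4,5] = (-1514 - (-648)) / (5 - 4) = -866
h[-2,2,3] = (-170 - (-5)) / (3 - (-2)) = -33
h[2,3,4] = (-428 - (-170)) / (4 - 2) = -129
h[3,4,5] = (-866 - (-428)) / (5 - 3) = -219
h[-2,2,3,4] = (-129 - (-33)) / (4 - (-2)) = -16
h[2,3,4,5] = (-219 - (-129)) / (5 - 2) = -30
h[-2,2,3,4,5] = (-30 - (-16)) / (5 - (-2)) = -2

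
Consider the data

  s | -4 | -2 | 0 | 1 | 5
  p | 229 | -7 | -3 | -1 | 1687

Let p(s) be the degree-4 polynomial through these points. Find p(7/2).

Using Newton's divided-difference form:
p[-4,-2] = (-7 - 229) / (-2 - (-4)) = -118
p[-2,0] = (-3 - (-7)) / (0 - (-2)) = 2
p[0,1] = (-1 - (-3)) / (1 - 0) = 2
p[1,5] = (1687 - (-1)) / (5 - 1) = 422
p[-4,-2,0] = (2 - (-118)) / (0 - (-4)) = 30
p[-2,0,1] = (2 - 2) / (1 - (-2)) = 0
p[0,1,5] = (422 - 2) / (5 - 0) = 84
p[-4,-2,0,1] = (0 - 30) / (1 - (-4)) = -6
p[-2,0,1,5] = (84 - 0) / (5 - (-2)) = 12
p[-4,-2,0,1,5] = (12 - (-6)) / (5 - (-4)) = 2
p(7/2) = 229 + (-118)·(15/2) + 30·(15/2)·(11/2) + (-6)·(15/2)·(11/2)·(7/2) + 2·(15/2)·(11/2)·(7/2)·(5/2) = 3497/8

3497/8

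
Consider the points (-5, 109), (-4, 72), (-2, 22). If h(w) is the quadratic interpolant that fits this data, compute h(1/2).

L_0(1/2) = (9/2)·(5/2)/[(-1)·(-3)] = 15/4
L_1(1/2) = (11/2)·(5/2)/[(1)·(-2)] = -55/8
L_2(1/2) = (11/2)·(9/2)/[(3)·(2)] = 33/8
Sum: 109·(15/4) + 72·(-55/8) + 22·(33/8) = 9/2

9/2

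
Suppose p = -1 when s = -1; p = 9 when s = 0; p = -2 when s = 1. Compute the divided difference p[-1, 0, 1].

p[-1,0] = (9 - (-1)) / (0 - (-1)) = 10
p[0,1] = (-2 - 9) / (1 - 0) = -11
p[-1,0,1] = (-11 - 10) / (1 - (-1)) = -21/2

-21/2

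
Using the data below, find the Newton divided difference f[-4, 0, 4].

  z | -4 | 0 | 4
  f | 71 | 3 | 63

4

f[-4,0] = (3 - 71) / (0 - (-4)) = -17
f[0,4] = (63 - 3) / (4 - 0) = 15
f[-4,0,4] = (15 - (-17)) / (4 - (-4)) = 4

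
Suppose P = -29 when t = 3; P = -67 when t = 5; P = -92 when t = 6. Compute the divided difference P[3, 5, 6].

P[3,5] = (-67 - (-29)) / (5 - 3) = -19
P[5,6] = (-92 - (-67)) / (6 - 5) = -25
P[3,5,6] = (-25 - (-19)) / (6 - 3) = -2

-2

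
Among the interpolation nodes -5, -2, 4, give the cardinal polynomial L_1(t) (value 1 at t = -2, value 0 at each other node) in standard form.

L_1(t) = -(1/18)t^2 - (1/18)t + 10/9

L_1(t) = (t + 5)(t - 4) / [(3)·(-6)]
       = (t^2 + t - 20) / (-18)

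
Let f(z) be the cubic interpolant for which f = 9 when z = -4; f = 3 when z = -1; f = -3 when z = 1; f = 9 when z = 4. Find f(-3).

9

Using Newton's divided-difference form:
f[-4,-1] = (3 - 9) / (-1 - (-4)) = -2
f[-1,1] = (-3 - 3) / (1 - (-1)) = -3
f[1,4] = (9 - (-3)) / (4 - 1) = 4
f[-4,-1,1] = (-3 - (-2)) / (1 - (-4)) = -1/5
f[-1,1,4] = (4 - (-3)) / (4 - (-1)) = 7/5
f[-4,-1,1,4] = (7/5 - (-1/5)) / (4 - (-4)) = 1/5
f(-3) = 9 + (-2)·(1) + (-1/5)·(1)·(-2) + (1/5)·(1)·(-2)·(-4) = 9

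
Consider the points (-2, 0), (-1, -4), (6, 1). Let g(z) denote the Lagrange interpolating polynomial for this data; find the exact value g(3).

-115/14

Evaluate each Lagrange basis at z = 3:
L_0(3) = (4)·(-3)/[(-1)·(-8)] = -3/2
L_1(3) = (5)·(-3)/[(1)·(-7)] = 15/7
L_2(3) = (5)·(4)/[(8)·(7)] = 5/14
Sum: 0 + (-4)·(15/7) + 1·(5/14) = -115/14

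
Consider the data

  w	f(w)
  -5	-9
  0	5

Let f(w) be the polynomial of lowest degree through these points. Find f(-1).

Evaluate each Lagrange basis at w = -1:
L_0(-1) = (-1)/[(-5)] = 1/5
L_1(-1) = (4)/[(5)] = 4/5
Sum: (-9)·(1/5) + 5·(4/5) = 11/5

11/5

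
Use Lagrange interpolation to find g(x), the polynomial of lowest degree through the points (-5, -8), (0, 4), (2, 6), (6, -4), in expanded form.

Build the Lagrange basis polynomials:
L_0(x) = x(x - 2)(x - 6) / [-385] = -(1/385)x^3 + (8/385)x^2 - (12/385)x
L_1(x) = (x + 5)(x - 2)(x - 6) / [60] = (1/60)x^3 - (1/20)x^2 - (7/15)x + 1
L_2(x) = (x + 5)x(x - 6) / [-56] = -(1/56)x^3 + (1/56)x^2 + (15/28)x
L_3(x) = (x + 5)x(x - 2) / [264] = (1/264)x^3 + (1/88)x^2 - (5/132)x
g(x) = (-8)·L_0 + 4·L_1 + 6·L_2 + (-4)·L_3
  (-8)·L_0(x) = (8/385)x^3 - (64/385)x^2 + (96/385)x
  4·L_1(x) = (1/15)x^3 - (1/5)x^2 - (28/15)x + 4
  6·L_2(x) = -(3/28)x^3 + (3/28)x^2 + (45/14)x
  (-4)·L_3(x) = -(1/66)x^3 - (1/22)x^2 + (5/33)x
Adding term by term: -(23/660)x^3 - (67/220)x^2 + (577/330)x + 4

g(x) = -(23/660)x^3 - (67/220)x^2 + (577/330)x + 4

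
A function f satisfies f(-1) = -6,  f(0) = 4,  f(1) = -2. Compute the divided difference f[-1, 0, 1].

f[-1,0] = (4 - (-6)) / (0 - (-1)) = 10
f[0,1] = (-2 - 4) / (1 - 0) = -6
f[-1,0,1] = (-6 - 10) / (1 - (-1)) = -8

-8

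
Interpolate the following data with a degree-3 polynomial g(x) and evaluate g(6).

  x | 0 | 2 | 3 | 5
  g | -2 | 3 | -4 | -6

Evaluate each Lagrange basis at x = 6:
L_0(6) = (4)·(3)·(1)/[(-2)·(-3)·(-5)] = -2/5
L_1(6) = (6)·(3)·(1)/[(2)·(-1)·(-3)] = 3
L_2(6) = (6)·(4)·(1)/[(3)·(1)·(-2)] = -4
L_3(6) = (6)·(4)·(3)/[(5)·(3)·(2)] = 12/5
Sum: (-2)·(-2/5) + 3·(3) + (-4)·(-4) + (-6)·(12/5) = 57/5

57/5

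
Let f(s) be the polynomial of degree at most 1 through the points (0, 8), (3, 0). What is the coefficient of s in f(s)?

-8/3

Build the Lagrange basis polynomials:
L_0(s) = (s - 3) / [-3] = -(1/3)s + 1
L_1(s) = s / [3] = (1/3)s
f(s) = 8·L_0 + 0·L_1
Only the coefficient of s is needed; take it from each L_i and combine:
8·(-1/3) + 0·(1/3) = -8/3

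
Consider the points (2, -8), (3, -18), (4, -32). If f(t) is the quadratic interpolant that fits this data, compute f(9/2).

-81/2

Using Newton's divided-difference form:
f[2,3] = (-18 - (-8)) / (3 - 2) = -10
f[3,4] = (-32 - (-18)) / (4 - 3) = -14
f[2,3,4] = (-14 - (-10)) / (4 - 2) = -2
f(9/2) = -8 + (-10)·(5/2) + (-2)·(5/2)·(3/2) = -81/2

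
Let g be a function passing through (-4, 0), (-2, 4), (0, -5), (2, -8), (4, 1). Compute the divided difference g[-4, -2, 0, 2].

19/48

g[-4,-2] = (4 - 0) / (-2 - (-4)) = 2
g[-2,0] = (-5 - 4) / (0 - (-2)) = -9/2
g[0,2] = (-8 - (-5)) / (2 - 0) = -3/2
g[-4,-2,0] = (-9/2 - 2) / (0 - (-4)) = -13/8
g[-2,0,2] = (-3/2 - (-9/2)) / (2 - (-2)) = 3/4
g[-4,-2,0,2] = (3/4 - (-13/8)) / (2 - (-4)) = 19/48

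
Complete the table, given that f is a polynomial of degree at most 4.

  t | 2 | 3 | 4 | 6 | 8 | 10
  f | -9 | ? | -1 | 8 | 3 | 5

-239/32

The 5 known values determine f uniquely (degree ≤ 4).
Evaluate each Lagrange basis at t = 3:
L_0(3) = (-1)·(-3)·(-5)·(-7)/[(-2)·(-4)·(-6)·(-8)] = 35/128
L_1(3) = (1)·(-3)·(-5)·(-7)/[(2)·(-2)·(-4)·(-6)] = 35/32
L_2(3) = (1)·(-1)·(-5)·(-7)/[(4)·(2)·(-2)·(-4)] = -35/64
L_3(3) = (1)·(-1)·(-3)·(-7)/[(6)·(4)·(2)·(-2)] = 7/32
L_4(3) = (1)·(-1)·(-3)·(-5)/[(8)·(6)·(4)·(2)] = -5/128
Sum: (-9)·(35/128) + (-1)·(35/32) + 8·(-35/64) + 3·(7/32) + 5·(-5/128) = -239/32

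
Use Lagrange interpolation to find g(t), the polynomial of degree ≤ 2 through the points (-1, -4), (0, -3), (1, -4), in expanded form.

g(t) = -t^2 - 3

Build the Lagrange basis polynomials:
L_0(t) = t(t - 1) / [2] = (1/2)t^2 - (1/2)t
L_1(t) = (t + 1)(t - 1) / [-1] = -t^2 + 1
L_2(t) = (t + 1)t / [2] = (1/2)t^2 + (1/2)t
g(t) = (-4)·L_0 + (-3)·L_1 + (-4)·L_2
  (-4)·L_0(t) = -2t^2 + 2t
  (-3)·L_1(t) = 3t^2 - 3
  (-4)·L_2(t) = -2t^2 - 2t
Adding term by term: -t^2 - 3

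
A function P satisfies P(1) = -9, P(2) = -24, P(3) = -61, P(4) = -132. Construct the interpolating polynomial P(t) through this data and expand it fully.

P(t) = -2t^3 + t^2 - 4t - 4

Build the Lagrange basis polynomials:
L_0(t) = (t - 2)(t - 3)(t - 4) / [-6] = -(1/6)t^3 + (3/2)t^2 - (13/3)t + 4
L_1(t) = (t - 1)(t - 3)(t - 4) / [2] = (1/2)t^3 - 4t^2 + (19/2)t - 6
L_2(t) = (t - 1)(t - 2)(t - 4) / [-2] = -(1/2)t^3 + (7/2)t^2 - 7t + 4
L_3(t) = (t - 1)(t - 2)(t - 3) / [6] = (1/6)t^3 - t^2 + (11/6)t - 1
P(t) = (-9)·L_0 + (-24)·L_1 + (-61)·L_2 + (-132)·L_3
  (-9)·L_0(t) = (3/2)t^3 - (27/2)t^2 + 39t - 36
  (-24)·L_1(t) = -12t^3 + 96t^2 - 228t + 144
  (-61)·L_2(t) = (61/2)t^3 - (427/2)t^2 + 427t - 244
  (-132)·L_3(t) = -22t^3 + 132t^2 - 242t + 132
Adding term by term: -2t^3 + t^2 - 4t - 4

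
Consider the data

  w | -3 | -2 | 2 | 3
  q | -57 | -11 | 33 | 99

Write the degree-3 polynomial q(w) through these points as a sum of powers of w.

q(w) = 3w^3 + 2w^2 - w + 3

Build the Lagrange basis polynomials:
L_0(w) = (w + 2)(w - 2)(w - 3) / [-30] = -(1/30)w^3 + (1/10)w^2 + (2/15)w - 2/5
L_1(w) = (w + 3)(w - 2)(w - 3) / [20] = (1/20)w^3 - (1/10)w^2 - (9/20)w + 9/10
L_2(w) = (w + 3)(w + 2)(w - 3) / [-20] = -(1/20)w^3 - (1/10)w^2 + (9/20)w + 9/10
L_3(w) = (w + 3)(w + 2)(w - 2) / [30] = (1/30)w^3 + (1/10)w^2 - (2/15)w - 2/5
q(w) = (-57)·L_0 + (-11)·L_1 + 33·L_2 + 99·L_3
  (-57)·L_0(w) = (19/10)w^3 - (57/10)w^2 - (38/5)w + 114/5
  (-11)·L_1(w) = -(11/20)w^3 + (11/10)w^2 + (99/20)w - 99/10
  33·L_2(w) = -(33/20)w^3 - (33/10)w^2 + (297/20)w + 297/10
  99·L_3(w) = (33/10)w^3 + (99/10)w^2 - (66/5)w - 198/5
Adding term by term: 3w^3 + 2w^2 - w + 3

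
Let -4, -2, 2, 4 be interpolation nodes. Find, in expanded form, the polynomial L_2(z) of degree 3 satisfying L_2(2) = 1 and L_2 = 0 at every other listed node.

L_2(z) = (z + 4)(z + 2)(z - 4) / [(6)·(4)·(-2)]
       = (z^3 + 2z^2 - 16z - 32) / (-48)

L_2(z) = -(1/48)z^3 - (1/24)z^2 + (1/3)z + 2/3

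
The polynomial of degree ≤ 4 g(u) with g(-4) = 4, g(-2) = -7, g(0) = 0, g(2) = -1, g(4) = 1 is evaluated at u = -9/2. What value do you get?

33039/2048

Using Newton's divided-difference form:
g[-4,-2] = (-7 - 4) / (-2 - (-4)) = -11/2
g[-2,0] = (0 - (-7)) / (0 - (-2)) = 7/2
g[0,2] = (-1 - 0) / (2 - 0) = -1/2
g[2,4] = (1 - (-1)) / (4 - 2) = 1
g[-4,-2,0] = (7/2 - (-11/2)) / (0 - (-4)) = 9/4
g[-2,0,2] = (-1/2 - 7/2) / (2 - (-2)) = -1
g[0,2,4] = (1 - (-1/2)) / (4 - 0) = 3/8
g[-4,-2,0,2] = (-1 - 9/4) / (2 - (-4)) = -13/24
g[-2,0,2,4] = (3/8 - (-1)) / (4 - (-2)) = 11/48
g[-4,-2,0,2,4] = (11/48 - (-13/24)) / (4 - (-4)) = 37/384
g(-9/2) = 4 + (-11/2)·(-1/2) + (9/4)·(-1/2)·(-5/2) + (-13/24)·(-1/2)·(-5/2)·(-9/2) + (37/384)·(-1/2)·(-5/2)·(-9/2)·(-13/2) = 33039/2048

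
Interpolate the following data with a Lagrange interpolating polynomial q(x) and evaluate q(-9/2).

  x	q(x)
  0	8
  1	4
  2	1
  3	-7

797/4

L_0(-9/2) = (-11/2)·(-13/2)·(-15/2)/[(-1)·(-2)·(-3)] = 715/16
L_1(-9/2) = (-9/2)·(-13/2)·(-15/2)/[(1)·(-1)·(-2)] = -1755/16
L_2(-9/2) = (-9/2)·(-11/2)·(-15/2)/[(2)·(1)·(-1)] = 1485/16
L_3(-9/2) = (-9/2)·(-11/2)·(-13/2)/[(3)·(2)·(1)] = -429/16
Sum: 8·(715/16) + 4·(-1755/16) + 1·(1485/16) + (-7)·(-429/16) = 797/4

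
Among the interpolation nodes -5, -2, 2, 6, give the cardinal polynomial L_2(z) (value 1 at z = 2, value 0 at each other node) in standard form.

L_2(z) = (z + 5)(z + 2)(z - 6) / [(7)·(4)·(-4)]
       = (z^3 + z^2 - 32z - 60) / (-112)

L_2(z) = -(1/112)z^3 - (1/112)z^2 + (2/7)z + 15/28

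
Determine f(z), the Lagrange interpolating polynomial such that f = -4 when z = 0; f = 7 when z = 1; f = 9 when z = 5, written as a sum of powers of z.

L_0(z) = (z - 1)(z - 5) / [5] = (1/5)z^2 - (6/5)z + 1
L_1(z) = z(z - 5) / [-4] = -(1/4)z^2 + (5/4)z
L_2(z) = z(z - 1) / [20] = (1/20)z^2 - (1/20)z
f(z) = (-4)·L_0 + 7·L_1 + 9·L_2
  (-4)·L_0(z) = -(4/5)z^2 + (24/5)z - 4
  7·L_1(z) = -(7/4)z^2 + (35/4)z
  9·L_2(z) = (9/20)z^2 - (9/20)z
Adding term by term: -(21/10)z^2 + (131/10)z - 4

f(z) = -(21/10)z^2 + (131/10)z - 4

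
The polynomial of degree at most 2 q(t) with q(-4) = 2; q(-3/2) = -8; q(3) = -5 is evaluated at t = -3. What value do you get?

-3

Evaluate each Lagrange basis at t = -3:
L_0(-3) = (-3/2)·(-6)/[(-5/2)·(-7)] = 18/35
L_1(-3) = (1)·(-6)/[(5/2)·(-9/2)] = 8/15
L_2(-3) = (1)·(-3/2)/[(7)·(9/2)] = -1/21
Sum: 2·(18/35) + (-8)·(8/15) + (-5)·(-1/21) = -3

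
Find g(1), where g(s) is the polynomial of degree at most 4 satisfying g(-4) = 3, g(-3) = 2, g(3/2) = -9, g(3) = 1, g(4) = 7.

-1096/99

Using Newton's divided-difference form:
g[-4,-3] = (2 - 3) / (-3 - (-4)) = -1
g[-3,3/2] = (-9 - 2) / (3/2 - (-3)) = -22/9
g[3/2,3] = (1 - (-9)) / (3 - 3/2) = 20/3
g[3,4] = (7 - 1) / (4 - 3) = 6
g[-4,-3,3/2] = (-22/9 - (-1)) / (3/2 - (-4)) = -26/99
g[-3,3/2,3] = (20/3 - (-22/9)) / (3 - (-3)) = 41/27
g[3/2,3,4] = (6 - 20/3) / (4 - 3/2) = -4/15
g[-4,-3,3/2,3] = (41/27 - (-26/99)) / (3 - (-4)) = 529/2079
g[-3,3/2,3,4] = (-4/15 - 41/27) / (4 - (-3)) = -241/945
g[-4,-3,3/2,3,4] = (-241/945 - 529/2079) / (4 - (-4)) = -662/10395
g(1) = 3 + (-1)·(5) + (-26/99)·(5)·(4) + (529/2079)·(5)·(4)·(-1/2) + (-662/10395)·(5)·(4)·(-1/2)·(-2) = -1096/99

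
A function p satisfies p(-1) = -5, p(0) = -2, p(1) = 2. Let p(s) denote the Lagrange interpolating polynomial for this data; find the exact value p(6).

37

Evaluate each Lagrange basis at s = 6:
L_0(6) = (6)·(5)/[(-1)·(-2)] = 15
L_1(6) = (7)·(5)/[(1)·(-1)] = -35
L_2(6) = (7)·(6)/[(2)·(1)] = 21
Sum: (-5)·(15) + (-2)·(-35) + 2·(21) = 37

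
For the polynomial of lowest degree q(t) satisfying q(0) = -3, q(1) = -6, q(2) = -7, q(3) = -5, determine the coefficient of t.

-11/3

Build the Lagrange basis polynomials:
L_0(t) = (t - 1)(t - 2)(t - 3) / [-6] = -(1/6)t^3 + t^2 - (11/6)t + 1
L_1(t) = t(t - 2)(t - 3) / [2] = (1/2)t^3 - (5/2)t^2 + 3t
L_2(t) = t(t - 1)(t - 3) / [-2] = -(1/2)t^3 + 2t^2 - (3/2)t
L_3(t) = t(t - 1)(t - 2) / [6] = (1/6)t^3 - (1/2)t^2 + (1/3)t
q(t) = (-3)·L_0 + (-6)·L_1 + (-7)·L_2 + (-5)·L_3
Only the coefficient of t is needed; take it from each L_i and combine:
(-3)·(-11/6) + (-6)·(3) + (-7)·(-3/2) + (-5)·(1/3) = -11/3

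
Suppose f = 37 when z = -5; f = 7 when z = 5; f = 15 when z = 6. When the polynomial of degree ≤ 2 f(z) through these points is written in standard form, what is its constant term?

-3

Build the Lagrange basis polynomials:
L_0(z) = (z - 5)(z - 6) / [110] = (1/110)z^2 - (1/10)z + 3/11
L_1(z) = (z + 5)(z - 6) / [-10] = -(1/10)z^2 + (1/10)z + 3
L_2(z) = (z + 5)(z - 5) / [11] = (1/11)z^2 - 25/11
f(z) = 37·L_0 + 7·L_1 + 15·L_2
Only the constant term is needed; take it from each L_i and combine:
37·(3/11) + 7·(3) + 15·(-25/11) = -3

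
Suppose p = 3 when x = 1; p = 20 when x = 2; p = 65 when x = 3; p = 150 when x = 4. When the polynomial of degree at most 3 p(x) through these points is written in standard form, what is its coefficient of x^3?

2

L_0(x) = (x - 2)(x - 3)(x - 4) / [-6] = -(1/6)x^3 + (3/2)x^2 - (13/3)x + 4
L_1(x) = (x - 1)(x - 3)(x - 4) / [2] = (1/2)x^3 - 4x^2 + (19/2)x - 6
L_2(x) = (x - 1)(x - 2)(x - 4) / [-2] = -(1/2)x^3 + (7/2)x^2 - 7x + 4
L_3(x) = (x - 1)(x - 2)(x - 3) / [6] = (1/6)x^3 - x^2 + (11/6)x - 1
p(x) = 3·L_0 + 20·L_1 + 65·L_2 + 150·L_3
Only the coefficient of x^3 is needed; take it from each L_i and combine:
3·(-1/6) + 20·(1/2) + 65·(-1/2) + 150·(1/6) = 2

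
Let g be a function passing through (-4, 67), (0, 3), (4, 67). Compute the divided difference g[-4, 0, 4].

4

g[-4,0] = (3 - 67) / (0 - (-4)) = -16
g[0,4] = (67 - 3) / (4 - 0) = 16
g[-4,0,4] = (16 - (-16)) / (4 - (-4)) = 4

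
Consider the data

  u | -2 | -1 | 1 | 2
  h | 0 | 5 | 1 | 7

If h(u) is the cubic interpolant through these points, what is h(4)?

L_0(4) = (5)·(3)·(2)/[(-1)·(-3)·(-4)] = -5/2
L_1(4) = (6)·(3)·(2)/[(1)·(-2)·(-3)] = 6
L_2(4) = (6)·(5)·(2)/[(3)·(2)·(-1)] = -10
L_3(4) = (6)·(5)·(3)/[(4)·(3)·(1)] = 15/2
Sum: 0 + 5·(6) + 1·(-10) + 7·(15/2) = 145/2

145/2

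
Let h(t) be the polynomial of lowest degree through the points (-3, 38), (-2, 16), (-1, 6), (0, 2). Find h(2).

-12

Using Newton's divided-difference form:
h[-3,-2] = (16 - 38) / (-2 - (-3)) = -22
h[-2,-1] = (6 - 16) / (-1 - (-2)) = -10
h[-1,0] = (2 - 6) / (0 - (-1)) = -4
h[-3,-2,-1] = (-10 - (-22)) / (-1 - (-3)) = 6
h[-2,-1,0] = (-4 - (-10)) / (0 - (-2)) = 3
h[-3,-2,-1,0] = (3 - 6) / (0 - (-3)) = -1
h(2) = 38 + (-22)·(5) + 6·(5)·(4) + (-1)·(5)·(4)·(3) = -12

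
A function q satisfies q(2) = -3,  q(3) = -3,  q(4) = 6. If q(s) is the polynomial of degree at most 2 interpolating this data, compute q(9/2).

111/8

Using Newton's divided-difference form:
q[2,3] = (-3 - (-3)) / (3 - 2) = 0
q[3,4] = (6 - (-3)) / (4 - 3) = 9
q[2,3,4] = (9 - 0) / (4 - 2) = 9/2
q(9/2) = -3 + 0·(5/2) + (9/2)·(5/2)·(3/2) = 111/8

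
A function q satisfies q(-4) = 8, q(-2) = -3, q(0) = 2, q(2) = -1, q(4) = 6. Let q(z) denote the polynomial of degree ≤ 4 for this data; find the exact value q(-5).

Using Newton's divided-difference form:
q[-4,-2] = (-3 - 8) / (-2 - (-4)) = -11/2
q[-2,0] = (2 - (-3)) / (0 - (-2)) = 5/2
q[0,2] = (-1 - 2) / (2 - 0) = -3/2
q[2,4] = (6 - (-1)) / (4 - 2) = 7/2
q[-4,-2,0] = (5/2 - (-11/2)) / (0 - (-4)) = 2
q[-2,0,2] = (-3/2 - 5/2) / (2 - (-2)) = -1
q[0,2,4] = (7/2 - (-3/2)) / (4 - 0) = 5/4
q[-4,-2,0,2] = (-1 - 2) / (2 - (-4)) = -1/2
q[-2,0,2,4] = (5/4 - (-1)) / (4 - (-2)) = 3/8
q[-4,-2,0,2,4] = (3/8 - (-1/2)) / (4 - (-4)) = 7/64
q(-5) = 8 + (-11/2)·(-1) + 2·(-1)·(-3) + (-1/2)·(-1)·(-3)·(-5) + (7/64)·(-1)·(-3)·(-5)·(-7) = 2463/64

2463/64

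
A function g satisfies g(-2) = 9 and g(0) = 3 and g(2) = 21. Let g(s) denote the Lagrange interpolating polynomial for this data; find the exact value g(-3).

21

Evaluate each Lagrange basis at s = -3:
L_0(-3) = (-3)·(-5)/[(-2)·(-4)] = 15/8
L_1(-3) = (-1)·(-5)/[(2)·(-2)] = -5/4
L_2(-3) = (-1)·(-3)/[(4)·(2)] = 3/8
Sum: 9·(15/8) + 3·(-5/4) + 21·(3/8) = 21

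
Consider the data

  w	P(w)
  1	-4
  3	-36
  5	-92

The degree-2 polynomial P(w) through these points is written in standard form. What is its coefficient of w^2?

Build the Lagrange basis polynomials:
L_0(w) = (w - 3)(w - 5) / [8] = (1/8)w^2 - w + 15/8
L_1(w) = (w - 1)(w - 5) / [-4] = -(1/4)w^2 + (3/2)w - 5/4
L_2(w) = (w - 1)(w - 3) / [8] = (1/8)w^2 - (1/2)w + 3/8
P(w) = (-4)·L_0 + (-36)·L_1 + (-92)·L_2
Only the coefficient of w^2 is needed; take it from each L_i and combine:
(-4)·(1/8) + (-36)·(-1/4) + (-92)·(1/8) = -3

-3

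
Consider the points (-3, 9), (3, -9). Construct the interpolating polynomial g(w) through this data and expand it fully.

Build the Lagrange basis polynomials:
L_0(w) = (w - 3) / [-6] = -(1/6)w + 1/2
L_1(w) = (w + 3) / [6] = (1/6)w + 1/2
g(w) = 9·L_0 + (-9)·L_1
  9·L_0(w) = -(3/2)w + 9/2
  (-9)·L_1(w) = -(3/2)w - 9/2
Adding term by term: -3w

g(w) = -3w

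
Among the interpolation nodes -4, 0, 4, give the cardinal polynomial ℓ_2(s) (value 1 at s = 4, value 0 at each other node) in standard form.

ℓ_2(s) = (s + 4)s / [(8)·(4)]
       = (s^2 + 4s) / (32)

ℓ_2(s) = (1/32)s^2 + (1/8)s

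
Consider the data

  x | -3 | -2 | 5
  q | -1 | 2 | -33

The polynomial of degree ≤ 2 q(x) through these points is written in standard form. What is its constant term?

Build the Lagrange basis polynomials:
L_0(x) = (x + 2)(x - 5) / [8] = (1/8)x^2 - (3/8)x - 5/4
L_1(x) = (x + 3)(x - 5) / [-7] = -(1/7)x^2 + (2/7)x + 15/7
L_2(x) = (x + 3)(x + 2) / [56] = (1/56)x^2 + (5/56)x + 3/28
q(x) = (-1)·L_0 + 2·L_1 + (-33)·L_2
Only the constant term is needed; take it from each L_i and combine:
(-1)·(-5/4) + 2·(15/7) + (-33)·(3/28) = 2

2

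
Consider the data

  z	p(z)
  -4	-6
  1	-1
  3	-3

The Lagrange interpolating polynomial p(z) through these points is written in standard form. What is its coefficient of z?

1/7

Build the Lagrange basis polynomials:
L_0(z) = (z - 1)(z - 3) / [35] = (1/35)z^2 - (4/35)z + 3/35
L_1(z) = (z + 4)(z - 3) / [-10] = -(1/10)z^2 - (1/10)z + 6/5
L_2(z) = (z + 4)(z - 1) / [14] = (1/14)z^2 + (3/14)z - 2/7
p(z) = (-6)·L_0 + (-1)·L_1 + (-3)·L_2
Only the coefficient of z is needed; take it from each L_i and combine:
(-6)·(-4/35) + (-1)·(-1/10) + (-3)·(3/14) = 1/7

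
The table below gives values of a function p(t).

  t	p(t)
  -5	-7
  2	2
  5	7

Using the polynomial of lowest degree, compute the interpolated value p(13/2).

Using Newton's divided-difference form:
p[-5,2] = (2 - (-7)) / (2 - (-5)) = 9/7
p[2,5] = (7 - 2) / (5 - 2) = 5/3
p[-5,2,5] = (5/3 - 9/7) / (5 - (-5)) = 4/105
p(13/2) = -7 + (9/7)·(23/2) + (4/105)·(23/2)·(9/2) = 683/70

683/70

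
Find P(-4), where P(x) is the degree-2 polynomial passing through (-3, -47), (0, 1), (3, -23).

-79

Evaluate each Lagrange basis at x = -4:
L_0(-4) = (-4)·(-7)/[(-3)·(-6)] = 14/9
L_1(-4) = (-1)·(-7)/[(3)·(-3)] = -7/9
L_2(-4) = (-1)·(-4)/[(6)·(3)] = 2/9
Sum: (-47)·(14/9) + 1·(-7/9) + (-23)·(2/9) = -79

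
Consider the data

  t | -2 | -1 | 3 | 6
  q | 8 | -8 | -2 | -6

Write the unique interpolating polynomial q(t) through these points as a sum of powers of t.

Build the Lagrange basis polynomials:
L_0(t) = (t + 1)(t - 3)(t - 6) / [-40] = -(1/40)t^3 + (1/5)t^2 - (9/40)t - 9/20
L_1(t) = (t + 2)(t - 3)(t - 6) / [28] = (1/28)t^3 - (1/4)t^2 + 9/7
L_2(t) = (t + 2)(t + 1)(t - 6) / [-60] = -(1/60)t^3 + (1/20)t^2 + (4/15)t + 1/5
L_3(t) = (t + 2)(t + 1)(t - 3) / [168] = (1/168)t^3 - (1/24)t - 1/28
q(t) = 8·L_0 + (-8)·L_1 + (-2)·L_2 + (-6)·L_3
  8·L_0(t) = -(1/5)t^3 + (8/5)t^2 - (9/5)t - 18/5
  (-8)·L_1(t) = -(2/7)t^3 + 2t^2 - 72/7
  (-2)·L_2(t) = (1/30)t^3 - (1/10)t^2 - (8/15)t - 2/5
  (-6)·L_3(t) = -(1/28)t^3 + (1/4)t + 3/14
Adding term by term: -(41/84)t^3 + (7/2)t^2 - (25/12)t - 197/14

q(t) = -(41/84)t^3 + (7/2)t^2 - (25/12)t - 197/14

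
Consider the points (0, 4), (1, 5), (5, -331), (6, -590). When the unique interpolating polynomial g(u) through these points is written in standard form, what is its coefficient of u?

3

Build the Lagrange basis polynomials:
L_0(u) = (u - 1)(u - 5)(u - 6) / [-30] = -(1/30)u^3 + (2/5)u^2 - (41/30)u + 1
L_1(u) = u(u - 5)(u - 6) / [20] = (1/20)u^3 - (11/20)u^2 + (3/2)u
L_2(u) = u(u - 1)(u - 6) / [-20] = -(1/20)u^3 + (7/20)u^2 - (3/10)u
L_3(u) = u(u - 1)(u - 5) / [30] = (1/30)u^3 - (1/5)u^2 + (1/6)u
g(u) = 4·L_0 + 5·L_1 + (-331)·L_2 + (-590)·L_3
Only the coefficient of u is needed; take it from each L_i and combine:
4·(-41/30) + 5·(3/2) + (-331)·(-3/10) + (-590)·(1/6) = 3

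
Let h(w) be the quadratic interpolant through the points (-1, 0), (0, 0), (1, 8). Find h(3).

Using Newton's divided-difference form:
h[-1,0] = (0 - 0) / (0 - (-1)) = 0
h[0,1] = (8 - 0) / (1 - 0) = 8
h[-1,0,1] = (8 - 0) / (1 - (-1)) = 4
h(3) = 0 + 0·(4) + 4·(4)·(3) = 48

48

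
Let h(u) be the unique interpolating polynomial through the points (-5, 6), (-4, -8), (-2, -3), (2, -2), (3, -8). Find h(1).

24/7

L_0(1) = (5)·(3)·(-1)·(-2)/[(-1)·(-3)·(-7)·(-8)] = 5/28
L_1(1) = (6)·(3)·(-1)·(-2)/[(1)·(-2)·(-6)·(-7)] = -3/7
L_2(1) = (6)·(5)·(-1)·(-2)/[(3)·(2)·(-4)·(-5)] = 1/2
L_3(1) = (6)·(5)·(3)·(-2)/[(7)·(6)·(4)·(-1)] = 15/14
L_4(1) = (6)·(5)·(3)·(-1)/[(8)·(7)·(5)·(1)] = -9/28
Sum: 6·(5/28) + (-8)·(-3/7) + (-3)·(1/2) + (-2)·(15/14) + (-8)·(-9/28) = 24/7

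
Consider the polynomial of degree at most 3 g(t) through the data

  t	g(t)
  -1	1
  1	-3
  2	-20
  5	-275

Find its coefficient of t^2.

L_0(t) = (t - 1)(t - 2)(t - 5) / [-36] = -(1/36)t^3 + (2/9)t^2 - (17/36)t + 5/18
L_1(t) = (t + 1)(t - 2)(t - 5) / [8] = (1/8)t^3 - (3/4)t^2 + (3/8)t + 5/4
L_2(t) = (t + 1)(t - 1)(t - 5) / [-9] = -(1/9)t^3 + (5/9)t^2 + (1/9)t - 5/9
L_3(t) = (t + 1)(t - 1)(t - 2) / [72] = (1/72)t^3 - (1/36)t^2 - (1/72)t + 1/36
g(t) = 1·L_0 + (-3)·L_1 + (-20)·L_2 + (-275)·L_3
Only the coefficient of t^2 is needed; take it from each L_i and combine:
1·(2/9) + (-3)·(-3/4) + (-20)·(5/9) + (-275)·(-1/36) = -1

-1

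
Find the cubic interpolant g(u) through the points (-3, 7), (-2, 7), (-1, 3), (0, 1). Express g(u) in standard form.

Build the Lagrange basis polynomials:
L_0(u) = (u + 2)(u + 1)u / [-6] = -(1/6)u^3 - (1/2)u^2 - (1/3)u
L_1(u) = (u + 3)(u + 1)u / [2] = (1/2)u^3 + 2u^2 + (3/2)u
L_2(u) = (u + 3)(u + 2)u / [-2] = -(1/2)u^3 - (5/2)u^2 - 3u
L_3(u) = (u + 3)(u + 2)(u + 1) / [6] = (1/6)u^3 + u^2 + (11/6)u + 1
g(u) = 7·L_0 + 7·L_1 + 3·L_2 + 1·L_3
  7·L_0(u) = -(7/6)u^3 - (7/2)u^2 - (7/3)u
  7·L_1(u) = (7/2)u^3 + 14u^2 + (21/2)u
  3·L_2(u) = -(3/2)u^3 - (15/2)u^2 - 9u
  1·L_3(u) = (1/6)u^3 + u^2 + (11/6)u + 1
Adding term by term: u^3 + 4u^2 + u + 1

g(u) = u^3 + 4u^2 + u + 1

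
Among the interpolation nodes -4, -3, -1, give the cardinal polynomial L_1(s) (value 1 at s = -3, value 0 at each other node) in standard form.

L_1(s) = -(1/2)s^2 - (5/2)s - 2

L_1(s) = (s + 4)(s + 1) / [(1)·(-2)]
       = (s^2 + 5s + 4) / (-2)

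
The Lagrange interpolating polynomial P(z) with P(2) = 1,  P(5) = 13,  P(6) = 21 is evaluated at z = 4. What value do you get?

Evaluate each Lagrange basis at z = 4:
L_0(4) = (-1)·(-2)/[(-3)·(-4)] = 1/6
L_1(4) = (2)·(-2)/[(3)·(-1)] = 4/3
L_2(4) = (2)·(-1)/[(4)·(1)] = -1/2
Sum: 1·(1/6) + 13·(4/3) + 21·(-1/2) = 7

7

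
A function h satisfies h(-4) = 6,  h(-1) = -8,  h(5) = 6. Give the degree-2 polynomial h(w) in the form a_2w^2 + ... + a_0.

h(w) = (7/9)w^2 - (7/9)w - 86/9

Build the Lagrange basis polynomials:
L_0(w) = (w + 1)(w - 5) / [27] = (1/27)w^2 - (4/27)w - 5/27
L_1(w) = (w + 4)(w - 5) / [-18] = -(1/18)w^2 + (1/18)w + 10/9
L_2(w) = (w + 4)(w + 1) / [54] = (1/54)w^2 + (5/54)w + 2/27
h(w) = 6·L_0 + (-8)·L_1 + 6·L_2
  6·L_0(w) = (2/9)w^2 - (8/9)w - 10/9
  (-8)·L_1(w) = (4/9)w^2 - (4/9)w - 80/9
  6·L_2(w) = (1/9)w^2 + (5/9)w + 4/9
Adding term by term: (7/9)w^2 - (7/9)w - 86/9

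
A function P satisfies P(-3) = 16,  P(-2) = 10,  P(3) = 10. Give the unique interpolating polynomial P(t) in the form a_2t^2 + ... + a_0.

P(t) = t^2 - t + 4

Build the Lagrange basis polynomials:
L_0(t) = (t + 2)(t - 3) / [6] = (1/6)t^2 - (1/6)t - 1
L_1(t) = (t + 3)(t - 3) / [-5] = -(1/5)t^2 + 9/5
L_2(t) = (t + 3)(t + 2) / [30] = (1/30)t^2 + (1/6)t + 1/5
P(t) = 16·L_0 + 10·L_1 + 10·L_2
  16·L_0(t) = (8/3)t^2 - (8/3)t - 16
  10·L_1(t) = -2t^2 + 18
  10·L_2(t) = (1/3)t^2 + (5/3)t + 2
Adding term by term: t^2 - t + 4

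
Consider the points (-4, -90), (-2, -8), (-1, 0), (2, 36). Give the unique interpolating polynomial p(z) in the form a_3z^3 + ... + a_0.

Newton's divided differences:
p[-4,-2] = (-8 - (-90)) / (-2 - (-4)) = 41
p[-2,-1] = (0 - (-8)) / (-1 - (-2)) = 8
p[-1,2] = (36 - 0) / (2 - (-1)) = 12
p[-4,-2,-1] = (8 - 41) / (-1 - (-4)) = -11
p[-2,-1,2] = (12 - 8) / (2 - (-2)) = 1
p[-4,-2,-1,2] = (1 - (-11)) / (2 - (-4)) = 2
p(z) = -90 + 41·(z + 4) + (-11)·(z + 4)(z + 2) + 2·(z + 4)(z + 2)(z + 1)
Expanding: p(z) = 2z^3 + 3z^2 + 3z + 2

p(z) = 2z^3 + 3z^2 + 3z + 2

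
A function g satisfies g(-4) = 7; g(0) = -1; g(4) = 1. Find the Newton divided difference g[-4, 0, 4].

g[-4,0] = (-1 - 7) / (0 - (-4)) = -2
g[0,4] = (1 - (-1)) / (4 - 0) = 1/2
g[-4,0,4] = (1/2 - (-2)) / (4 - (-4)) = 5/16

5/16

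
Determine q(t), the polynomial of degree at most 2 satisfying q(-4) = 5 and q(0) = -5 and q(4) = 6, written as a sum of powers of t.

L_0(t) = t(t - 4) / [32] = (1/32)t^2 - (1/8)t
L_1(t) = (t + 4)(t - 4) / [-16] = -(1/16)t^2 + 1
L_2(t) = (t + 4)t / [32] = (1/32)t^2 + (1/8)t
q(t) = 5·L_0 + (-5)·L_1 + 6·L_2
  5·L_0(t) = (5/32)t^2 - (5/8)t
  (-5)·L_1(t) = (5/16)t^2 - 5
  6·L_2(t) = (3/16)t^2 + (3/4)t
Adding term by term: (21/32)t^2 + (1/8)t - 5

q(t) = (21/32)t^2 + (1/8)t - 5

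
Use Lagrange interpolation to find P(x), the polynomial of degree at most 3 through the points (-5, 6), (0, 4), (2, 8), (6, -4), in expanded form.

P(x) = -(247/2310)x^3 + (17/770)x^2 + (2753/1155)x + 4

Build the Lagrange basis polynomials:
L_0(x) = x(x - 2)(x - 6) / [-385] = -(1/385)x^3 + (8/385)x^2 - (12/385)x
L_1(x) = (x + 5)(x - 2)(x - 6) / [60] = (1/60)x^3 - (1/20)x^2 - (7/15)x + 1
L_2(x) = (x + 5)x(x - 6) / [-56] = -(1/56)x^3 + (1/56)x^2 + (15/28)x
L_3(x) = (x + 5)x(x - 2) / [264] = (1/264)x^3 + (1/88)x^2 - (5/132)x
P(x) = 6·L_0 + 4·L_1 + 8·L_2 + (-4)·L_3
  6·L_0(x) = -(6/385)x^3 + (48/385)x^2 - (72/385)x
  4·L_1(x) = (1/15)x^3 - (1/5)x^2 - (28/15)x + 4
  8·L_2(x) = -(1/7)x^3 + (1/7)x^2 + (30/7)x
  (-4)·L_3(x) = -(1/66)x^3 - (1/22)x^2 + (5/33)x
Adding term by term: -(247/2310)x^3 + (17/770)x^2 + (2753/1155)x + 4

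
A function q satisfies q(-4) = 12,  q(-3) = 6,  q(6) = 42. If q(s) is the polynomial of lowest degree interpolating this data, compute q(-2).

Using Newton's divided-difference form:
q[-4,-3] = (6 - 12) / (-3 - (-4)) = -6
q[-3,6] = (42 - 6) / (6 - (-3)) = 4
q[-4,-3,6] = (4 - (-6)) / (6 - (-4)) = 1
q(-2) = 12 + (-6)·(2) + 1·(2)·(1) = 2

2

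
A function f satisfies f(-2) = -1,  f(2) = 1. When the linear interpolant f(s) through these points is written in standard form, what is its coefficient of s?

Build the Lagrange basis polynomials:
L_0(s) = (s - 2) / [-4] = -(1/4)s + 1/2
L_1(s) = (s + 2) / [4] = (1/4)s + 1/2
f(s) = (-1)·L_0 + 1·L_1
Only the coefficient of s is needed; take it from each L_i and combine:
(-1)·(-1/4) + 1·(1/4) = 1/2

1/2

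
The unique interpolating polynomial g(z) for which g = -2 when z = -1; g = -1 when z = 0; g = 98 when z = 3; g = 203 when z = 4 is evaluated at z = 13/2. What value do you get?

Evaluate each Lagrange basis at z = 13/2:
L_0(13/2) = (13/2)·(7/2)·(5/2)/[(-1)·(-4)·(-5)] = -91/32
L_1(13/2) = (15/2)·(7/2)·(5/2)/[(1)·(-3)·(-4)] = 175/32
L_2(13/2) = (15/2)·(13/2)·(5/2)/[(4)·(3)·(-1)] = -325/32
L_3(13/2) = (15/2)·(13/2)·(7/2)/[(5)·(4)·(1)] = 273/32
Sum: (-2)·(-91/32) + (-1)·(175/32) + 98·(-325/32) + 203·(273/32) = 2947/4

2947/4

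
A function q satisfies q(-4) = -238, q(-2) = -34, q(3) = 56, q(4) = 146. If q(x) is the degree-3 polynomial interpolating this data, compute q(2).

L_0(2) = (4)·(-1)·(-2)/[(-2)·(-7)·(-8)] = -1/14
L_1(2) = (6)·(-1)·(-2)/[(2)·(-5)·(-6)] = 1/5
L_2(2) = (6)·(4)·(-2)/[(7)·(5)·(-1)] = 48/35
L_3(2) = (6)·(4)·(-1)/[(8)·(6)·(1)] = -1/2
Sum: (-238)·(-1/14) + (-34)·(1/5) + 56·(48/35) + 146·(-1/2) = 14

14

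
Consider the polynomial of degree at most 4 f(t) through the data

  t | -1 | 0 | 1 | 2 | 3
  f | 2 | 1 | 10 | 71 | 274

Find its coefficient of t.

1

L_0(t) = t(t - 1)(t - 2)(t - 3) / [24] = (1/24)t^4 - (1/4)t^3 + (11/24)t^2 - (1/4)t
L_1(t) = (t + 1)(t - 1)(t - 2)(t - 3) / [-6] = -(1/6)t^4 + (5/6)t^3 - (5/6)t^2 - (5/6)t + 1
L_2(t) = (t + 1)t(t - 2)(t - 3) / [4] = (1/4)t^4 - t^3 + (1/4)t^2 + (3/2)t
L_3(t) = (t + 1)t(t - 1)(t - 3) / [-6] = -(1/6)t^4 + (1/2)t^3 + (1/6)t^2 - (1/2)t
L_4(t) = (t + 1)t(t - 1)(t - 2) / [24] = (1/24)t^4 - (1/12)t^3 - (1/24)t^2 + (1/12)t
f(t) = 2·L_0 + 1·L_1 + 10·L_2 + 71·L_3 + 274·L_4
Only the coefficient of t is needed; take it from each L_i and combine:
2·(-1/4) + 1·(-5/6) + 10·(3/2) + 71·(-1/2) + 274·(1/12) = 1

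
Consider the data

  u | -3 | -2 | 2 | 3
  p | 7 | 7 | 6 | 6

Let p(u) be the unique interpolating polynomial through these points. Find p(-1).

34/5

L_0(-1) = (1)·(-3)·(-4)/[(-1)·(-5)·(-6)] = -2/5
L_1(-1) = (2)·(-3)·(-4)/[(1)·(-4)·(-5)] = 6/5
L_2(-1) = (2)·(1)·(-4)/[(5)·(4)·(-1)] = 2/5
L_3(-1) = (2)·(1)·(-3)/[(6)·(5)·(1)] = -1/5
Sum: 7·(-2/5) + 7·(6/5) + 6·(2/5) + 6·(-1/5) = 34/5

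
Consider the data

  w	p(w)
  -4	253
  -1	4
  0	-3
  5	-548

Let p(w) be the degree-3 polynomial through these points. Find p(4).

Evaluate each Lagrange basis at w = 4:
L_0(4) = (5)·(4)·(-1)/[(-3)·(-4)·(-9)] = 5/27
L_1(4) = (8)·(4)·(-1)/[(3)·(-1)·(-6)] = -16/9
L_2(4) = (8)·(5)·(-1)/[(4)·(1)·(-5)] = 2
L_3(4) = (8)·(5)·(4)/[(9)·(6)·(5)] = 16/27
Sum: 253·(5/27) + 4·(-16/9) + (-3)·(2) + (-548)·(16/27) = -291

-291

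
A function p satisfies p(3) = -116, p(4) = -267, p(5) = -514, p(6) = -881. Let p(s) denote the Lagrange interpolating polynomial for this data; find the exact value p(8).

-2071

Evaluate each Lagrange basis at s = 8:
L_0(8) = (4)·(3)·(2)/[(-1)·(-2)·(-3)] = -4
L_1(8) = (5)·(3)·(2)/[(1)·(-1)·(-2)] = 15
L_2(8) = (5)·(4)·(2)/[(2)·(1)·(-1)] = -20
L_3(8) = (5)·(4)·(3)/[(3)·(2)·(1)] = 10
Sum: (-116)·(-4) + (-267)·(15) + (-514)·(-20) + (-881)·(10) = -2071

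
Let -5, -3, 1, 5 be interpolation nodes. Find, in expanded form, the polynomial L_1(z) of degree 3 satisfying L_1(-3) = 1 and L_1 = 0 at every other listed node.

L_1(z) = (1/64)z^3 - (1/64)z^2 - (25/64)z + 25/64

L_1(z) = (z + 5)(z - 1)(z - 5) / [(2)·(-4)·(-8)]
       = (z^3 - z^2 - 25z + 25) / (64)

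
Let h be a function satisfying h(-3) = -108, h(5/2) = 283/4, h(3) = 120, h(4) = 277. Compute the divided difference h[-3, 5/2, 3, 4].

4

h[-3,5/2] = (283/4 - (-108)) / (5/2 - (-3)) = 65/2
h[5/2,3] = (120 - 283/4) / (3 - 5/2) = 197/2
h[3,4] = (277 - 120) / (4 - 3) = 157
h[-3,5/2,3] = (197/2 - 65/2) / (3 - (-3)) = 11
h[5/2,3,4] = (157 - 197/2) / (4 - 5/2) = 39
h[-3,5/2,3,4] = (39 - 11) / (4 - (-3)) = 4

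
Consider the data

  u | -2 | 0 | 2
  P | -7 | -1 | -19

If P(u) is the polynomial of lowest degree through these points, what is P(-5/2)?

-49/4

Evaluate each Lagrange basis at u = -5/2:
L_0(-5/2) = (-5/2)·(-9/2)/[(-2)·(-4)] = 45/32
L_1(-5/2) = (-1/2)·(-9/2)/[(2)·(-2)] = -9/16
L_2(-5/2) = (-1/2)·(-5/2)/[(4)·(2)] = 5/32
Sum: (-7)·(45/32) + (-1)·(-9/16) + (-19)·(5/32) = -49/4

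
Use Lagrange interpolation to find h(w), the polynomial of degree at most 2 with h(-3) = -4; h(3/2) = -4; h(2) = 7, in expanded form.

h(w) = (22/5)w^2 + (33/5)w - 119/5

Build the Lagrange basis polynomials:
L_0(w) = (w - 3/2)(w - 2) / [45/2] = (2/45)w^2 - (7/45)w + 2/15
L_1(w) = (w + 3)(w - 2) / [-9/4] = -(4/9)w^2 - (4/9)w + 8/3
L_2(w) = (w + 3)(w - 3/2) / [5/2] = (2/5)w^2 + (3/5)w - 9/5
h(w) = (-4)·L_0 + (-4)·L_1 + 7·L_2
  (-4)·L_0(w) = -(8/45)w^2 + (28/45)w - 8/15
  (-4)·L_1(w) = (16/9)w^2 + (16/9)w - 32/3
  7·L_2(w) = (14/5)w^2 + (21/5)w - 63/5
Adding term by term: (22/5)w^2 + (33/5)w - 119/5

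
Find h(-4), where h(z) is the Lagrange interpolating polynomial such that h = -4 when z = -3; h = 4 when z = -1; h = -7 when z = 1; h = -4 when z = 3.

-407/16

Evaluate each Lagrange basis at z = -4:
L_0(-4) = (-3)·(-5)·(-7)/[(-2)·(-4)·(-6)] = 35/16
L_1(-4) = (-1)·(-5)·(-7)/[(2)·(-2)·(-4)] = -35/16
L_2(-4) = (-1)·(-3)·(-7)/[(4)·(2)·(-2)] = 21/16
L_3(-4) = (-1)·(-3)·(-5)/[(6)·(4)·(2)] = -5/16
Sum: (-4)·(35/16) + 4·(-35/16) + (-7)·(21/16) + (-4)·(-5/16) = -407/16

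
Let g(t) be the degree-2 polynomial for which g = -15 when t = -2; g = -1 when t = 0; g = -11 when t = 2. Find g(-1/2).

-9/4

Evaluate each Lagrange basis at t = -1/2:
L_0(-1/2) = (-1/2)·(-5/2)/[(-2)·(-4)] = 5/32
L_1(-1/2) = (3/2)·(-5/2)/[(2)·(-2)] = 15/16
L_2(-1/2) = (3/2)·(-1/2)/[(4)·(2)] = -3/32
Sum: (-15)·(5/32) + (-1)·(15/16) + (-11)·(-3/32) = -9/4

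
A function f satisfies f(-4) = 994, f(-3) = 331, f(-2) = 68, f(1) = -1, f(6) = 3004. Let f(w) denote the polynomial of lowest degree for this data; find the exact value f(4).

L_0(4) = (7)·(6)·(3)·(-2)/[(-1)·(-2)·(-5)·(-10)] = -63/25
L_1(4) = (8)·(6)·(3)·(-2)/[(1)·(-1)·(-4)·(-9)] = 8
L_2(4) = (8)·(7)·(3)·(-2)/[(2)·(1)·(-3)·(-8)] = -7
L_3(4) = (8)·(7)·(6)·(-2)/[(5)·(4)·(3)·(-5)] = 56/25
L_4(4) = (8)·(7)·(6)·(3)/[(10)·(9)·(8)·(5)] = 7/25
Sum: 994·(-63/25) + 331·(8) + 68·(-7) + (-1)·(56/25) + 3004·(7/25) = 506

506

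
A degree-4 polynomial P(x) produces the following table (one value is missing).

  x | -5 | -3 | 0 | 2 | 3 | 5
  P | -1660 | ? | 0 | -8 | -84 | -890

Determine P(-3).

-258

The 5 known values determine P uniquely (degree ≤ 4).
Evaluate each Lagrange basis at x = -3:
L_0(-3) = (-3)·(-5)·(-6)·(-8)/[(-5)·(-7)·(-8)·(-10)] = 9/35
L_1(-3) = (2)·(-5)·(-6)·(-8)/[(5)·(-2)·(-3)·(-5)] = 16/5
L_2(-3) = (2)·(-3)·(-6)·(-8)/[(7)·(2)·(-1)·(-3)] = -48/7
L_3(-3) = (2)·(-3)·(-5)·(-8)/[(8)·(3)·(1)·(-2)] = 5
L_4(-3) = (2)·(-3)·(-5)·(-6)/[(10)·(5)·(3)·(2)] = -3/5
Sum: (-1660)·(9/35) + 0 + (-8)·(-48/7) + (-84)·(5) + (-890)·(-3/5) = -258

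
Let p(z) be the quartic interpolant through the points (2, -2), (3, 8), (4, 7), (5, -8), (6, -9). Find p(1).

L_0(1) = (-2)·(-3)·(-4)·(-5)/[(-1)·(-2)·(-3)·(-4)] = 5
L_1(1) = (-1)·(-3)·(-4)·(-5)/[(1)·(-1)·(-2)·(-3)] = -10
L_2(1) = (-1)·(-2)·(-4)·(-5)/[(2)·(1)·(-1)·(-2)] = 10
L_3(1) = (-1)·(-2)·(-3)·(-5)/[(3)·(2)·(1)·(-1)] = -5
L_4(1) = (-1)·(-2)·(-3)·(-4)/[(4)·(3)·(2)·(1)] = 1
Sum: (-2)·(5) + 8·(-10) + 7·(10) + (-8)·(-5) + (-9)·(1) = 11

11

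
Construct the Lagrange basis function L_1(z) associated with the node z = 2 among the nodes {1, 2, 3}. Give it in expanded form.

L_1(z) = (z - 1)(z - 3) / [(1)·(-1)]
       = (z^2 - 4z + 3) / (-1)

L_1(z) = -z^2 + 4z - 3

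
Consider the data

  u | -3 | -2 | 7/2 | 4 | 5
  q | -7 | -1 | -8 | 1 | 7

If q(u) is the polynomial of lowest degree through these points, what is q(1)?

Evaluate each Lagrange basis at u = 1:
L_0(1) = (3)·(-5/2)·(-3)·(-4)/[(-1)·(-13/2)·(-7)·(-8)] = -45/182
L_1(1) = (4)·(-5/2)·(-3)·(-4)/[(1)·(-11/2)·(-6)·(-7)] = 40/77
L_2(1) = (4)·(3)·(-3)·(-4)/[(13/2)·(11/2)·(-1/2)·(-3/2)] = 768/143
L_3(1) = (4)·(3)·(-5/2)·(-4)/[(7)·(6)·(1/2)·(-1)] = -40/7
L_4(1) = (4)·(3)·(-5/2)·(-3)/[(8)·(7)·(3/2)·(1)] = 15/14
Sum: (-7)·(-45/182) + (-1)·(40/77) + (-8)·(768/143) + 1·(-40/7) + 7·(15/14) = -40008/1001

-40008/1001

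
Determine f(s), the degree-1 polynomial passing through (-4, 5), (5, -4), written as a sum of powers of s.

Build the Lagrange basis polynomials:
L_0(s) = (s - 5) / [-9] = -(1/9)s + 5/9
L_1(s) = (s + 4) / [9] = (1/9)s + 4/9
f(s) = 5·L_0 + (-4)·L_1
  5·L_0(s) = -(5/9)s + 25/9
  (-4)·L_1(s) = -(4/9)s - 16/9
Adding term by term: -s + 1

f(s) = -s + 1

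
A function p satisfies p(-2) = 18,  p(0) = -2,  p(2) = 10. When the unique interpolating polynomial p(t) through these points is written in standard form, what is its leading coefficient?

4

Build the Lagrange basis polynomials:
L_0(t) = t(t - 2) / [8] = (1/8)t^2 - (1/4)t
L_1(t) = (t + 2)(t - 2) / [-4] = -(1/4)t^2 + 1
L_2(t) = (t + 2)t / [8] = (1/8)t^2 + (1/4)t
p(t) = 18·L_0 + (-2)·L_1 + 10·L_2
Only the coefficient of t^2 is needed; take it from each L_i and combine:
18·(1/8) + (-2)·(-1/4) + 10·(1/8) = 4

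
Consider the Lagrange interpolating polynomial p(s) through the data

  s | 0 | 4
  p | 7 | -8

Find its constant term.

7

Build the Lagrange basis polynomials:
L_0(s) = (s - 4) / [-4] = -(1/4)s + 1
L_1(s) = s / [4] = (1/4)s
p(s) = 7·L_0 + (-8)·L_1
Only the constant term is needed; take it from each L_i and combine:
7·(1) + (-8)·(0) = 7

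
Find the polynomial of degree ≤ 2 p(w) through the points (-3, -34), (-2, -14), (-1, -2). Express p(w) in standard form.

Build the Lagrange basis polynomials:
L_0(w) = (w + 2)(w + 1) / [2] = (1/2)w^2 + (3/2)w + 1
L_1(w) = (w + 3)(w + 1) / [-1] = -w^2 - 4w - 3
L_2(w) = (w + 3)(w + 2) / [2] = (1/2)w^2 + (5/2)w + 3
p(w) = (-34)·L_0 + (-14)·L_1 + (-2)·L_2
  (-34)·L_0(w) = -17w^2 - 51w - 34
  (-14)·L_1(w) = 14w^2 + 56w + 42
  (-2)·L_2(w) = -w^2 - 5w - 6
Adding term by term: -4w^2 + 2

p(w) = -4w^2 + 2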